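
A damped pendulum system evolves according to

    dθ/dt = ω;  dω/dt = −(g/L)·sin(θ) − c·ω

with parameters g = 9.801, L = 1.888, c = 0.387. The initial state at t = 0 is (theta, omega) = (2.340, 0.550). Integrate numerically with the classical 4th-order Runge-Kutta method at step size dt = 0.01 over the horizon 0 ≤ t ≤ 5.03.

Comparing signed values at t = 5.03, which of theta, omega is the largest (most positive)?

largest component: omega

t=0.000: state=(2.340, 0.550)
step 1 (dt=0.01): k1=(0.550, -3.943), k2=(0.530, -3.925), k3=(0.530, -3.925), k4=(0.511, -3.908); state += dt/6·(k1+2k2+2k3+k4)
t=0.010: state=(2.345, 0.511)
t=0.020: state=(2.350, 0.472)
t=0.030: state=(2.355, 0.433)
continuing one RK4 step at a time; state shown every 20 steps (Δt=0.2):
t=0.200: state=(2.375, -0.188)
t=0.400: state=(2.267, -0.897)
t=0.600: state=(2.012, -1.663)
t=0.800: state=(1.596, -2.502)
t=1.000: state=(1.016, -3.268)
t=1.200: state=(0.316, -3.631)
t=1.400: state=(-0.390, -3.314)
t=1.600: state=(-0.972, -2.433)
t=1.800: state=(-1.349, -1.333)
t=2.000: state=(-1.506, -0.244)
t=2.200: state=(-1.452, 0.771)
t=2.400: state=(-1.204, 1.684)
t=2.600: state=(-0.791, 2.397)
t=2.800: state=(-0.272, 2.721)
t=3.000: state=(0.261, 2.516)
t=3.200: state=(0.704, 1.857)
t=3.400: state=(0.988, 0.962)
t=3.600: state=(1.086, 0.022)
t=3.800: state=(1.002, -0.850)
t=4.000: state=(0.757, -1.561)
t=4.200: state=(0.396, -1.990)
t=4.400: state=(-0.013, -2.029)
t=4.600: state=(-0.389, -1.672)
t=4.800: state=(-0.663, -1.037)
t=5.000: state=(-0.796, -0.284)
t=5.030: state=(-0.802, -0.170)
compare at T: theta=-0.802, omega=-0.170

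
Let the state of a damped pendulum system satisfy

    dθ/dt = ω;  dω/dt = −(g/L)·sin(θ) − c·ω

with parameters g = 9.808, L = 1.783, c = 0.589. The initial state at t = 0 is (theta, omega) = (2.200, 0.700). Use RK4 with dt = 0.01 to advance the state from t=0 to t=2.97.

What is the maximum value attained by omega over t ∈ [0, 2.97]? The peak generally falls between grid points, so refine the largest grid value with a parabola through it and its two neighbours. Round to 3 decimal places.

t=0.000: state=(2.200, 0.700)
step 1 (dt=0.01): k1=(0.700, -4.860), k2=(0.676, -4.834), k3=(0.676, -4.835), k4=(0.652, -4.809); state += dt/6·(k1+2k2+2k3+k4)
t=0.010: state=(2.207, 0.652)
t=0.020: state=(2.213, 0.604)
t=0.030: state=(2.219, 0.556)
continuing one RK4 step at a time; state shown every 10 steps (Δt=0.1):
t=0.100: state=(2.246, 0.237)
t=0.200: state=(2.249, -0.192)
t=0.300: state=(2.209, -0.603)
t=0.400: state=(2.128, -1.009)
t=0.500: state=(2.007, -1.420)
t=0.600: state=(1.844, -1.838)
t=0.700: state=(1.639, -2.259)
t=0.800: state=(1.393, -2.661)
t=0.900: state=(1.108, -3.015)
t=1.000: state=(0.793, -3.275)
t=1.100: state=(0.458, -3.399)
t=1.200: state=(0.119, -3.355)
t=1.300: state=(-0.207, -3.138)
t=1.400: state=(-0.504, -2.771)
t=1.500: state=(-0.758, -2.296)
t=1.600: state=(-0.961, -1.758)
t=1.700: state=(-1.109, -1.198)
t=1.800: state=(-1.200, -0.640)
t=1.900: state=(-1.237, -0.101)
t=2.000: state=(-1.222, 0.409)
t=2.100: state=(-1.157, 0.882)
t=2.200: state=(-1.047, 1.309)
t=2.300: state=(-0.897, 1.675)
t=2.400: state=(-0.714, 1.965)
t=2.500: state=(-0.507, 2.158)
t=2.600: state=(-0.286, 2.241)
t=2.700: state=(-0.063, 2.204)
t=2.800: state=(0.151, 2.054)
t=2.900: state=(0.344, 1.804)
t=2.970: state=(0.463, 1.582)
largest grid value and its neighbours: omega(2.610)=2.24251, omega(2.620)=2.24305, omega(2.630)=2.24239
parabola through these three points peaks at t≈2.619 with omega≈2.24305

max omega = 2.243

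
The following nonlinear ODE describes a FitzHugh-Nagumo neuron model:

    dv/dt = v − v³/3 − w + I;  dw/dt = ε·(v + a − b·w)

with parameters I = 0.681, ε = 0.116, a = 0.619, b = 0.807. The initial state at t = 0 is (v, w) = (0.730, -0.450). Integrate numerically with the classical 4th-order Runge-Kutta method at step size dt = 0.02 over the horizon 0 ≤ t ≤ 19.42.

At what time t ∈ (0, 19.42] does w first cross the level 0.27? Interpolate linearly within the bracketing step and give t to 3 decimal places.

t=0.000: state=(0.730, -0.450)
step 1 (dt=0.02): k1=(1.731, 0.199), k2=(1.737, 0.200), k3=(1.737, 0.200), k4=(1.743, 0.202); state += dt/6·(k1+2k2+2k3+k4)
t=0.020: state=(0.765, -0.446)
t=0.040: state=(0.800, -0.442)
t=0.060: state=(0.835, -0.438)
continuing one RK4 step at a time; state shown every 50 steps (Δt=1):
t=1.000: state=(1.947, -0.177)
t=2.000: state=(1.988, 0.129)
t=2.500: state=(1.944, 0.269)
next step: t=2.520: state=(1.942, 0.275) — w has crossed 0.27
linear interpolation between t=2.500 (0.26946) and t=2.520 (0.27489) → t≈2.502

t = 2.502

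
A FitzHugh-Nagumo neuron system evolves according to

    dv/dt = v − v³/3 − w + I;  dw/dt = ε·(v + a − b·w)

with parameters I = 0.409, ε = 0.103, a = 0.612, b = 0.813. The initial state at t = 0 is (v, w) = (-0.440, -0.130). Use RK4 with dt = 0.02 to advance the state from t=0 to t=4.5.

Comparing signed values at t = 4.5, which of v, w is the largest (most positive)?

t=0.000: state=(-0.440, -0.130)
step 1 (dt=0.02): k1=(0.127, 0.029), k2=(0.128, 0.029), k3=(0.128, 0.029), k4=(0.129, 0.029); state += dt/6·(k1+2k2+2k3+k4)
t=0.020: state=(-0.437, -0.129)
t=0.040: state=(-0.435, -0.129)
t=0.060: state=(-0.432, -0.128)
continuing one RK4 step at a time; state shown every 10 steps (Δt=0.2):
t=0.200: state=(-0.413, -0.124)
t=0.400: state=(-0.382, -0.118)
t=0.600: state=(-0.348, -0.111)
t=0.800: state=(-0.308, -0.103)
t=1.000: state=(-0.262, -0.095)
t=1.200: state=(-0.208, -0.085)
t=1.400: state=(-0.145, -0.075)
t=1.600: state=(-0.071, -0.064)
t=1.800: state=(0.016, -0.051)
t=2.000: state=(0.120, -0.036)
t=2.200: state=(0.243, -0.019)
t=2.400: state=(0.387, 0.000)
t=2.600: state=(0.553, 0.022)
t=2.800: state=(0.739, 0.048)
t=3.000: state=(0.936, 0.076)
t=3.200: state=(1.132, 0.109)
t=3.400: state=(1.311, 0.144)
t=3.600: state=(1.459, 0.183)
t=3.800: state=(1.570, 0.223)
t=4.000: state=(1.646, 0.265)
t=4.200: state=(1.694, 0.307)
t=4.400: state=(1.719, 0.350)
t=4.500: state=(1.726, 0.371)
compare at T: v=1.726, w=0.371

largest component: v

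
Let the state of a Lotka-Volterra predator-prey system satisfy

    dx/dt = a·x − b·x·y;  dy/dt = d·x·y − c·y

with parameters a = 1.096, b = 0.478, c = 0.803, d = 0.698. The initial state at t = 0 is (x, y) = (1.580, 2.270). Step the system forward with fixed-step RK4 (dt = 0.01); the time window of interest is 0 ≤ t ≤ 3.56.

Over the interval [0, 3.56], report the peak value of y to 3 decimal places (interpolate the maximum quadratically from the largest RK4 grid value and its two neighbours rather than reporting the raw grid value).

max y = 3.015

t=0.000: state=(1.580, 2.270)
step 1 (dt=0.01): k1=(0.017, 0.681), k2=(0.015, 0.682), k3=(0.015, 0.682), k4=(0.012, 0.683); state += dt/6·(k1+2k2+2k3+k4)
t=0.010: state=(1.580, 2.277)
t=0.020: state=(1.580, 2.284)
t=0.030: state=(1.580, 2.291)
continuing one RK4 step at a time; state shown every 20 steps (Δt=0.2):
t=0.200: state=(1.573, 2.410)
t=0.400: state=(1.545, 2.552)
t=0.600: state=(1.497, 2.688)
t=0.800: state=(1.433, 2.809)
t=1.000: state=(1.358, 2.907)
t=1.200: state=(1.276, 2.976)
t=1.400: state=(1.193, 3.010)
t=1.600: state=(1.113, 3.011)
t=1.800: state=(1.041, 2.980)
t=2.000: state=(0.977, 2.922)
t=2.200: state=(0.923, 2.841)
t=2.400: state=(0.880, 2.744)
t=2.600: state=(0.847, 2.636)
t=2.800: state=(0.825, 2.522)
t=3.000: state=(0.811, 2.408)
t=3.200: state=(0.807, 2.295)
t=3.400: state=(0.811, 2.188)
t=3.560: state=(0.820, 2.108)
largest grid value and its neighbours: y(1.490)=3.01502, y(1.500)=3.01511, y(1.510)=3.01511
parabola through these three points peaks at t≈1.505 with y≈3.01512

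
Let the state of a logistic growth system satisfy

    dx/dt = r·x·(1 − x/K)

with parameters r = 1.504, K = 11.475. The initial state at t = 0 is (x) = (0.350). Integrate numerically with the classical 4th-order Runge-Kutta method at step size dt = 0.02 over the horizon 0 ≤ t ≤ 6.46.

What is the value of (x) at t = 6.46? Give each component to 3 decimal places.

t=0.000: state=(0.350)
step 1 (dt=0.02): k1=(0.510), k2=(0.518), k3=(0.518), k4=(0.525); state += dt/6·(k1+2k2+2k3+k4)
t=0.020: state=(0.360)
t=0.040: state=(0.371)
t=0.060: state=(0.382)
continuing one RK4 step at a time; state shown every 25 steps (Δt=0.5):
t=0.500: state=(0.718)
t=1.000: state=(1.423)
t=1.500: state=(2.650)
t=2.000: state=(4.465)
t=2.500: state=(6.594)
t=3.000: state=(8.507)
t=3.500: state=(9.854)
t=4.000: state=(10.649)
t=4.500: state=(11.070)
t=5.000: state=(11.281)
t=5.500: state=(11.383)
t=6.000: state=(11.431)
t=6.460: state=(11.453)

(x) = (11.453)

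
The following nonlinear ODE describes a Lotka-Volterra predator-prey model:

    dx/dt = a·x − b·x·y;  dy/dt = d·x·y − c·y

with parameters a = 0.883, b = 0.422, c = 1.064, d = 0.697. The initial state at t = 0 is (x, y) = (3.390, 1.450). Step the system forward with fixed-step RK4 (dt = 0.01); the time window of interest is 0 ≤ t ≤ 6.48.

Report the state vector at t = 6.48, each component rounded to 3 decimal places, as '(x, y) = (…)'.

(x, y) = (2.637, 0.790)

t=0.000: state=(3.390, 1.450)
step 1 (dt=0.01): k1=(0.919, 1.883), k2=(0.907, 1.900), k3=(0.907, 1.900), k4=(0.894, 1.917); state += dt/6·(k1+2k2+2k3+k4)
t=0.010: state=(3.399, 1.469)
t=0.020: state=(3.408, 1.488)
t=0.030: state=(3.416, 1.508)
continuing one RK4 step at a time; state shown every 25 steps (Δt=0.25):
t=0.250: state=(3.525, 2.036)
t=0.500: state=(3.401, 2.866)
t=0.750: state=(2.978, 3.844)
t=1.000: state=(2.360, 4.697)
t=1.250: state=(1.744, 5.141)
t=1.500: state=(1.262, 5.108)
t=1.750: state=(0.934, 4.731)
t=2.000: state=(0.727, 4.185)
t=2.250: state=(0.602, 3.598)
t=2.500: state=(0.529, 3.041)
t=2.750: state=(0.491, 2.546)
t=3.000: state=(0.479, 2.123)
t=3.250: state=(0.487, 1.770)
t=3.500: state=(0.512, 1.479)
t=3.750: state=(0.553, 1.244)
t=4.000: state=(0.611, 1.055)
t=4.250: state=(0.688, 0.905)
t=4.500: state=(0.784, 0.788)
t=4.750: state=(0.905, 0.700)
t=5.000: state=(1.052, 0.636)
t=5.250: state=(1.229, 0.594)
t=5.500: state=(1.441, 0.574)
t=5.750: state=(1.692, 0.578)
t=6.000: state=(1.982, 0.610)
t=6.250: state=(2.310, 0.679)
t=6.480: state=(2.637, 0.790)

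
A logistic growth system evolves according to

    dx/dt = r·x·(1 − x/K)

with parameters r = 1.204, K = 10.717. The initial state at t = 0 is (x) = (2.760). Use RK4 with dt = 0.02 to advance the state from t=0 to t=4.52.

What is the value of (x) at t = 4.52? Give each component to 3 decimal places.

(x) = (10.585)

t=0.000: state=(2.760)
step 1 (dt=0.02): k1=(2.467), k2=(2.482), k3=(2.482), k4=(2.496); state += dt/6·(k1+2k2+2k3+k4)
t=0.020: state=(2.810)
t=0.040: state=(2.860)
t=0.060: state=(2.911)
continuing one RK4 step at a time; state shown every 10 steps (Δt=0.2):
t=0.200: state=(3.281)
t=0.400: state=(3.854)
t=0.600: state=(4.466)
t=0.800: state=(5.103)
t=1.000: state=(5.747)
t=1.200: state=(6.380)
t=1.400: state=(6.985)
t=1.600: state=(7.547)
t=1.800: state=(8.057)
t=2.000: state=(8.509)
t=2.200: state=(8.902)
t=2.400: state=(9.236)
t=2.600: state=(9.518)
t=2.800: state=(9.751)
t=3.000: state=(9.943)
t=3.200: state=(10.099)
t=3.400: state=(10.225)
t=3.600: state=(10.327)
t=3.800: state=(10.408)
t=4.000: state=(10.472)
t=4.200: state=(10.524)
t=4.400: state=(10.565)
t=4.520: state=(10.585)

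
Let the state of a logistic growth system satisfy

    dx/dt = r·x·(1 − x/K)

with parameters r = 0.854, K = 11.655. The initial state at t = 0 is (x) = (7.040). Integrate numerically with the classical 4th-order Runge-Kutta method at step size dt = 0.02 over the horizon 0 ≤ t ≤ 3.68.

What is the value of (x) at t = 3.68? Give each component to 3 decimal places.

t=0.000: state=(7.040)
step 1 (dt=0.02): k1=(2.381), k2=(2.376), k3=(2.376), k4=(2.372); state += dt/6·(k1+2k2+2k3+k4)
t=0.020: state=(7.088)
t=0.040: state=(7.135)
t=0.060: state=(7.182)
continuing one RK4 step at a time; state shown every 10 steps (Δt=0.2):
t=0.200: state=(7.507)
t=0.400: state=(7.951)
t=0.600: state=(8.369)
t=0.800: state=(8.756)
t=1.000: state=(9.112)
t=1.200: state=(9.435)
t=1.400: state=(9.726)
t=1.600: state=(9.986)
t=1.800: state=(10.215)
t=2.000: state=(10.417)
t=2.200: state=(10.594)
t=2.400: state=(10.748)
t=2.600: state=(10.881)
t=2.800: state=(10.995)
t=3.000: state=(11.094)
t=3.200: state=(11.178)
t=3.400: state=(11.251)
t=3.600: state=(11.312)
t=3.680: state=(11.334)

(x) = (11.334)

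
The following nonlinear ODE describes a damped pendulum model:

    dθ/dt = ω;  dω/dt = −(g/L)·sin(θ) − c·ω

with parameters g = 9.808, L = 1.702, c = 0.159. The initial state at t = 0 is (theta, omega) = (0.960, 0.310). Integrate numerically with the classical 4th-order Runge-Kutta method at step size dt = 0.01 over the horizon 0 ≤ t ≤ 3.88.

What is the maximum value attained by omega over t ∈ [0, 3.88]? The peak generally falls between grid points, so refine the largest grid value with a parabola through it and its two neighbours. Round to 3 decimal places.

t=0.000: state=(0.960, 0.310)
step 1 (dt=0.01): k1=(0.310, -4.770), k2=(0.286, -4.771), k3=(0.286, -4.771), k4=(0.262, -4.772); state += dt/6·(k1+2k2+2k3+k4)
t=0.010: state=(0.963, 0.262)
t=0.020: state=(0.965, 0.215)
t=0.030: state=(0.967, 0.167)
continuing one RK4 step at a time; state shown every 20 steps (Δt=0.2):
t=0.200: state=(0.927, -0.628)
t=0.400: state=(0.716, -1.448)
t=0.600: state=(0.366, -1.992)
t=0.800: state=(-0.052, -2.107)
t=1.000: state=(-0.445, -1.757)
t=1.200: state=(-0.731, -1.063)
t=1.400: state=(-0.860, -0.209)
t=1.600: state=(-0.814, 0.651)
t=1.800: state=(-0.608, 1.380)
t=2.000: state=(-0.281, 1.829)
t=2.200: state=(0.097, 1.875)
t=2.400: state=(0.441, 1.509)
t=2.600: state=(0.681, 0.849)
t=2.800: state=(0.772, 0.058)
t=3.000: state=(0.705, -0.718)
t=3.200: state=(0.495, -1.344)
t=3.400: state=(0.186, -1.684)
t=3.600: state=(-0.154, -1.648)
t=3.800: state=(-0.449, -1.254)
t=3.880: state=(-0.540, -1.020)
largest grid value and its neighbours: omega(2.110)=1.90851, omega(2.120)=1.90921, omega(2.130)=1.90881
parabola through these three points peaks at t≈2.121 with omega≈1.90922

max omega = 1.909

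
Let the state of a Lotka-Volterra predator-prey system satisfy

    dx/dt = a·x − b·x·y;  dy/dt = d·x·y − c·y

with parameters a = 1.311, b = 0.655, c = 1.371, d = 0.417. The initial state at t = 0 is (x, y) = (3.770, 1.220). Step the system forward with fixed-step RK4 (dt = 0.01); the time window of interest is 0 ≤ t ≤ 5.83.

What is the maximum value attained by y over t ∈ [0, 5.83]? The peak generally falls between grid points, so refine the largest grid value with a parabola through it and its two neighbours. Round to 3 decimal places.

t=0.000: state=(3.770, 1.220)
step 1 (dt=0.01): k1=(1.930, 0.245), k2=(1.932, 0.250), k3=(1.932, 0.251), k4=(1.934, 0.256); state += dt/6·(k1+2k2+2k3+k4)
t=0.010: state=(3.789, 1.223)
t=0.020: state=(3.809, 1.225)
t=0.030: state=(3.828, 1.228)
continuing one RK4 step at a time; state shown every 20 steps (Δt=0.2):
t=0.200: state=(4.159, 1.291)
t=0.400: state=(4.532, 1.410)
t=0.600: state=(4.844, 1.586)
t=0.800: state=(5.040, 1.822)
t=1.000: state=(5.065, 2.114)
t=1.200: state=(4.887, 2.437)
t=1.400: state=(4.521, 2.746)
t=1.600: state=(4.033, 2.984)
t=1.800: state=(3.513, 3.107)
t=2.000: state=(3.037, 3.102)
t=2.200: state=(2.646, 2.986)
t=2.400: state=(2.354, 2.795)
t=2.600: state=(2.154, 2.562)
t=2.800: state=(2.033, 2.318)
t=3.000: state=(1.981, 2.082)
t=3.200: state=(1.989, 1.867)
t=3.400: state=(2.050, 1.679)
t=3.600: state=(2.161, 1.521)
t=3.800: state=(2.322, 1.393)
t=4.000: state=(2.531, 1.296)
t=4.200: state=(2.789, 1.230)
t=4.400: state=(3.094, 1.195)
t=4.600: state=(3.441, 1.192)
t=4.800: state=(3.819, 1.227)
t=5.000: state=(4.208, 1.303)
t=5.200: state=(4.576, 1.429)
t=5.400: state=(4.876, 1.612)
t=5.600: state=(5.053, 1.856)
t=5.800: state=(5.054, 2.154)
t=5.830: state=(5.036, 2.202)
largest grid value and its neighbours: y(1.880)=3.11961, y(1.890)=3.11980, y(1.900)=3.11967
parabola through these three points peaks at t≈1.891 with y≈3.11980

max y = 3.120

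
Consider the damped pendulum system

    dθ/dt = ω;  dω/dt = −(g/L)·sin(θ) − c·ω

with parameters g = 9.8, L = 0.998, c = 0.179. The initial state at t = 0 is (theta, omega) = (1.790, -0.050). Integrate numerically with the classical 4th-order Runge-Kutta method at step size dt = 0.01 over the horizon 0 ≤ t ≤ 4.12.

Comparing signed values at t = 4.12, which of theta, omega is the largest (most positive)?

t=0.000: state=(1.790, -0.050)
step 1 (dt=0.01): k1=(-0.050, -9.576), k2=(-0.098, -9.568), k3=(-0.098, -9.568), k4=(-0.146, -9.561); state += dt/6·(k1+2k2+2k3+k4)
t=0.010: state=(1.789, -0.146)
t=0.020: state=(1.787, -0.241)
t=0.030: state=(1.784, -0.337)
continuing one RK4 step at a time; state shown every 20 steps (Δt=0.2):
t=0.200: state=(1.590, -1.952)
t=0.400: state=(1.015, -3.732)
t=0.600: state=(0.153, -4.652)
t=0.800: state=(-0.732, -3.930)
t=1.000: state=(-1.346, -2.125)
t=1.200: state=(-1.571, -0.131)
t=1.400: state=(-1.403, 1.798)
t=1.600: state=(-0.867, 3.483)
t=1.800: state=(-0.072, 4.227)
t=2.000: state=(0.720, 3.453)
t=2.200: state=(1.245, 1.714)
t=2.400: state=(1.393, -0.227)
t=2.600: state=(1.160, -2.077)
t=2.800: state=(0.590, -3.491)
t=3.000: state=(-0.160, -3.775)
t=3.200: state=(-0.827, -2.711)
t=3.400: state=(-1.199, -0.958)
t=3.600: state=(-1.205, 0.896)
t=3.800: state=(-0.855, 2.535)
t=4.000: state=(-0.238, 3.455)
t=4.120: state=(0.179, 3.414)
compare at T: theta=0.179, omega=3.414

largest component: omega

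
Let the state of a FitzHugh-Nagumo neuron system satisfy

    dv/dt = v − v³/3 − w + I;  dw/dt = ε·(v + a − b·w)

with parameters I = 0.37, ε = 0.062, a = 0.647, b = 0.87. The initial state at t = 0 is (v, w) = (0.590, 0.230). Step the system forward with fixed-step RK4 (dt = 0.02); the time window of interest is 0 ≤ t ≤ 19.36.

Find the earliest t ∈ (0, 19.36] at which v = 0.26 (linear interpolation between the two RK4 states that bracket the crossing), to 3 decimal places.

t=0.000: state=(0.590, 0.230)
step 1 (dt=0.02): k1=(0.662, 0.064), k2=(0.665, 0.065), k3=(0.665, 0.065), k4=(0.669, 0.065); state += dt/6·(k1+2k2+2k3+k4)
t=0.020: state=(0.603, 0.231)
t=0.040: state=(0.617, 0.233)
t=0.060: state=(0.630, 0.234)
continuing one RK4 step at a time; state shown every 50 steps (Δt=1):
t=1.000: state=(1.312, 0.315)
t=2.000: state=(1.644, 0.429)
t=3.000: state=(1.658, 0.546)
t=4.000: state=(1.606, 0.655)
t=5.000: state=(1.543, 0.755)
t=6.000: state=(1.475, 0.845)
t=7.000: state=(1.403, 0.927)
t=8.000: state=(1.326, 0.999)
t=9.000: state=(1.241, 1.064)
t=10.000: state=(1.145, 1.119)
t=11.000: state=(1.029, 1.165)
t=12.000: state=(0.879, 1.200)
t=13.000: state=(0.653, 1.223)
t=13.920: state=(0.269, 1.227)
next step: t=13.940: state=(0.257, 1.227) — v has crossed 0.26
linear interpolation between t=13.920 (0.26906) and t=13.940 (0.25707) → t≈13.935

t = 13.935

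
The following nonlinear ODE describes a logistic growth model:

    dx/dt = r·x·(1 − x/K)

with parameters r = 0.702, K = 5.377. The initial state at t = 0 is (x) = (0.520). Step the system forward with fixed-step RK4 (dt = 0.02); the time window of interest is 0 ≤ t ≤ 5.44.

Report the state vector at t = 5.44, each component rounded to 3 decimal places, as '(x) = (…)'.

t=0.000: state=(0.520)
step 1 (dt=0.02): k1=(0.330), k2=(0.332), k3=(0.332), k4=(0.333); state += dt/6·(k1+2k2+2k3+k4)
t=0.020: state=(0.527)
t=0.040: state=(0.533)
t=0.060: state=(0.540)
continuing one RK4 step at a time; state shown every 10 steps (Δt=0.2):
t=0.200: state=(0.590)
t=0.400: state=(0.668)
t=0.600: state=(0.754)
t=0.800: state=(0.850)
t=1.000: state=(0.955)
t=1.200: state=(1.071)
t=1.400: state=(1.196)
t=1.600: state=(1.332)
t=1.800: state=(1.477)
t=2.000: state=(1.632)
t=2.200: state=(1.796)
t=2.400: state=(1.968)
t=2.600: state=(2.146)
t=2.800: state=(2.329)
t=3.000: state=(2.516)
t=3.200: state=(2.705)
t=3.400: state=(2.893)
t=3.600: state=(3.079)
t=3.800: state=(3.262)
t=4.000: state=(3.439)
t=4.200: state=(3.610)
t=4.400: state=(3.772)
t=4.600: state=(3.925)
t=4.800: state=(4.069)
t=5.000: state=(4.203)
t=5.200: state=(4.327)
t=5.400: state=(4.441)
t=5.440: state=(4.462)

(x) = (4.462)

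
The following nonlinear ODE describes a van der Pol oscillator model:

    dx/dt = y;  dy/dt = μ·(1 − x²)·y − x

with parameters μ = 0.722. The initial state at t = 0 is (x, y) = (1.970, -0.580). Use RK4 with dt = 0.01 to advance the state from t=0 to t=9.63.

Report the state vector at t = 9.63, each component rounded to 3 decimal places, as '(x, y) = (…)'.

(x, y) = (-1.958, 0.369)

t=0.000: state=(1.970, -0.580)
step 1 (dt=0.01): k1=(-0.580, -0.764), k2=(-0.584, -0.758), k3=(-0.584, -0.758), k4=(-0.588, -0.752); state += dt/6·(k1+2k2+2k3+k4)
t=0.010: state=(1.964, -0.588)
t=0.020: state=(1.958, -0.595)
t=0.030: state=(1.952, -0.602)
continuing one RK4 step at a time; state shown every 50 steps (Δt=0.5):
t=0.500: state=(1.599, -0.891)
t=1.000: state=(1.069, -1.258)
t=1.500: state=(0.297, -1.882)
t=2.000: state=(-0.816, -2.431)
t=2.500: state=(-1.800, -1.188)
t=3.000: state=(-2.005, 0.179)
t=3.500: state=(-1.768, 0.694)
t=4.000: state=(-1.337, 1.034)
t=4.500: state=(-0.709, 1.520)
t=5.000: state=(0.229, 2.243)
t=5.500: state=(1.387, 2.033)
t=6.000: state=(1.980, 0.357)
t=6.500: state=(1.910, -0.491)
t=7.000: state=(1.565, -0.863)
t=7.500: state=(1.043, -1.250)
t=8.000: state=(0.273, -1.880)
t=8.500: state=(-0.835, -2.406)
t=9.000: state=(-1.801, -1.152)
t=9.500: state=(-1.995, 0.189)
t=9.630: state=(-1.958, 0.369)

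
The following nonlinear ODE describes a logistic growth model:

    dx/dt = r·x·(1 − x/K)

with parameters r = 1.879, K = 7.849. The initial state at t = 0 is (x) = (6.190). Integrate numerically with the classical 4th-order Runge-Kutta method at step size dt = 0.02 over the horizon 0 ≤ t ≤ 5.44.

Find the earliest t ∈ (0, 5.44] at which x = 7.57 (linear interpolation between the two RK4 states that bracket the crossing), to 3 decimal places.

t = 1.056

t=0.000: state=(6.190)
step 1 (dt=0.02): k1=(2.458), k2=(2.432), k3=(2.432), k4=(2.405); state += dt/6·(k1+2k2+2k3+k4)
t=0.020: state=(6.239)
t=0.040: state=(6.286)
t=0.060: state=(6.333)
continuing one RK4 step at a time; state shown every 10 steps (Δt=0.2):
t=0.200: state=(6.629)
t=0.400: state=(6.968)
t=0.600: state=(7.222)
t=0.800: state=(7.407)
t=1.000: state=(7.540)
t=1.040: state=(7.562)
next step: t=1.060: state=(7.572) — x has crossed 7.57
linear interpolation between t=1.040 (7.56185) and t=1.060 (7.57207) → t≈1.056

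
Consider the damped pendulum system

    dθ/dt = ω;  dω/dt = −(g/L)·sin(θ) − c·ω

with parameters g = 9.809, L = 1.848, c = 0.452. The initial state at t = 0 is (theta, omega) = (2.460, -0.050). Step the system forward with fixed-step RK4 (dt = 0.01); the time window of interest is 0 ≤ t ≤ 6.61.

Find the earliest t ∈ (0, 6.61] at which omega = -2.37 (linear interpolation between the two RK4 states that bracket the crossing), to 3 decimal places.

t = 0.640

t=0.000: state=(2.460, -0.050)
step 1 (dt=0.01): k1=(-0.050, -3.322), k2=(-0.067, -3.315), k3=(-0.067, -3.315), k4=(-0.083, -3.309); state += dt/6·(k1+2k2+2k3+k4)
t=0.010: state=(2.459, -0.083)
t=0.020: state=(2.458, -0.116)
t=0.030: state=(2.457, -0.149)
continuing one RK4 step at a time; state shown every 25 steps (Δt=0.25):
t=0.250: state=(2.345, -0.874)
t=0.500: state=(2.014, -1.794)
t=0.640: state=(1.723, -2.369)
next step: t=0.650: state=(1.699, -2.411) — omega has crossed -2.37
linear interpolation between t=0.640 (-2.36876) and t=0.650 (-2.41052) → t≈0.640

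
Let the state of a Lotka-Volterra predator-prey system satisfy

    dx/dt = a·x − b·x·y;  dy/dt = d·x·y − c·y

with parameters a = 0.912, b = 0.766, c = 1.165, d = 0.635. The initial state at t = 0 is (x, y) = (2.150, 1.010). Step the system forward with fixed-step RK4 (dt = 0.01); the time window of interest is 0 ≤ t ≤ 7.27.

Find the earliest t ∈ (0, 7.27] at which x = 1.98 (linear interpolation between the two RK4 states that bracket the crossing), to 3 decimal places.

t = 1.730

t=0.000: state=(2.150, 1.010)
step 1 (dt=0.01): k1=(0.297, 0.202), k2=(0.296, 0.203), k3=(0.296, 0.203), k4=(0.294, 0.205); state += dt/6·(k1+2k2+2k3+k4)
t=0.010: state=(2.153, 1.012)
t=0.020: state=(2.156, 1.014)
t=0.030: state=(2.159, 1.016)
continuing one RK4 step at a time; state shown every 25 steps (Δt=0.25):
t=0.250: state=(2.214, 1.068)
t=0.500: state=(2.252, 1.138)
t=0.750: state=(2.258, 1.217)
t=1.000: state=(2.229, 1.299)
t=1.250: state=(2.167, 1.377)
t=1.500: state=(2.077, 1.441)
t=1.720: state=(1.984, 1.482)
next step: t=1.730: state=(1.980, 1.483) — x has crossed 1.98
linear interpolation between t=1.720 (1.98431) and t=1.730 (1.97989) → t≈1.730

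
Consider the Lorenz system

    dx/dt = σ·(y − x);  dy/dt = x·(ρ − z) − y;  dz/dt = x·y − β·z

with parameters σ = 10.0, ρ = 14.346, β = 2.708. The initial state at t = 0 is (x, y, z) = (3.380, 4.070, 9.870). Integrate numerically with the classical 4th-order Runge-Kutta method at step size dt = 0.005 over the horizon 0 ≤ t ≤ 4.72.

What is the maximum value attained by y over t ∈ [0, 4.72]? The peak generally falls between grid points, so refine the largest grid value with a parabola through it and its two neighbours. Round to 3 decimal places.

t=0.000: state=(3.380, 4.070, 9.870)
step 1 (dt=0.005): k1=(6.900, 11.059, -12.971), k2=(7.004, 11.219, -12.719), k3=(7.005, 11.217, -12.719), k4=(7.111, 11.377, -12.465); state += dt/6·(k1+2k2+2k3+k4)
t=0.005: state=(3.415, 4.126, 9.806)
t=0.010: state=(3.451, 4.184, 9.745)
t=0.015: state=(3.488, 4.243, 9.687)
continuing one RK4 step at a time; state shown every 40 steps (Δt=0.2):
t=0.200: state=(5.720, 7.331, 9.807)
t=0.400: state=(8.181, 8.289, 15.321)
t=0.600: state=(5.843, 4.226, 15.669)
t=0.800: state=(4.056, 3.957, 11.813)
t=1.000: state=(5.107, 6.150, 10.345)
t=1.200: state=(7.334, 8.081, 13.420)
t=1.400: state=(6.743, 5.599, 15.733)
t=1.600: state=(4.784, 4.296, 13.133)
t=1.800: state=(4.987, 5.598, 11.184)
t=2.000: state=(6.641, 7.425, 12.602)
t=2.200: state=(6.947, 6.381, 15.092)
t=2.400: state=(5.410, 4.790, 13.853)
t=2.600: state=(5.090, 5.379, 11.953)
t=2.800: state=(6.197, 6.848, 12.370)
t=3.000: state=(6.832, 6.663, 14.389)
t=3.200: state=(5.843, 5.272, 14.132)
t=3.400: state=(5.282, 5.347, 12.561)
t=3.600: state=(5.943, 6.431, 12.412)
t=3.800: state=(6.622, 6.671, 13.844)
t=4.000: state=(6.095, 5.656, 14.140)
t=4.200: state=(5.492, 5.419, 12.999)
t=4.400: state=(5.819, 6.155, 12.568)
t=4.600: state=(6.415, 6.560, 13.485)
t=4.720: state=(6.401, 6.237, 13.978)
largest grid value and its neighbours: y(0.325)=8.86160, y(0.330)=8.86576, y(0.335)=8.86393
parabola through these three points peaks at t≈0.331 with y≈8.86587

max y = 8.866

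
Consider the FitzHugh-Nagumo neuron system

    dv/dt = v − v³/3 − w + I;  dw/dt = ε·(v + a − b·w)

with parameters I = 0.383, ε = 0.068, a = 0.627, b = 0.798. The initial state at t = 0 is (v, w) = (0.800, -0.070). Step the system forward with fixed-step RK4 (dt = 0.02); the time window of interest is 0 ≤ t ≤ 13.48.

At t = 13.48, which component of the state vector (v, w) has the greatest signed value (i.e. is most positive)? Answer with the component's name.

largest component: w

t=0.000: state=(0.800, -0.070)
step 1 (dt=0.02): k1=(1.082, 0.101), k2=(1.085, 0.102), k3=(1.085, 0.102), k4=(1.088, 0.102); state += dt/6·(k1+2k2+2k3+k4)
t=0.020: state=(0.822, -0.068)
t=0.040: state=(0.844, -0.066)
t=0.060: state=(0.865, -0.064)
continuing one RK4 step at a time; state shown every 25 steps (Δt=0.5):
t=0.500: state=(1.330, -0.011)
t=1.000: state=(1.674, 0.061)
t=1.500: state=(1.797, 0.139)
t=2.000: state=(1.815, 0.217)
t=2.500: state=(1.798, 0.293)
t=3.000: state=(1.770, 0.366)
t=3.500: state=(1.738, 0.436)
t=4.000: state=(1.705, 0.503)
t=4.500: state=(1.671, 0.568)
t=5.000: state=(1.636, 0.629)
t=5.500: state=(1.601, 0.687)
t=6.000: state=(1.565, 0.743)
t=6.500: state=(1.528, 0.796)
t=7.000: state=(1.490, 0.847)
t=7.500: state=(1.451, 0.894)
t=8.000: state=(1.411, 0.939)
t=8.500: state=(1.369, 0.982)
t=9.000: state=(1.326, 1.022)
t=9.500: state=(1.280, 1.059)
t=10.000: state=(1.230, 1.094)
t=10.500: state=(1.178, 1.126)
t=11.000: state=(1.120, 1.156)
t=11.500: state=(1.056, 1.182)
t=12.000: state=(0.983, 1.206)
t=12.500: state=(0.898, 1.226)
t=13.000: state=(0.794, 1.243)
t=13.480: state=(0.667, 1.255)
compare at T: v=0.667, w=1.255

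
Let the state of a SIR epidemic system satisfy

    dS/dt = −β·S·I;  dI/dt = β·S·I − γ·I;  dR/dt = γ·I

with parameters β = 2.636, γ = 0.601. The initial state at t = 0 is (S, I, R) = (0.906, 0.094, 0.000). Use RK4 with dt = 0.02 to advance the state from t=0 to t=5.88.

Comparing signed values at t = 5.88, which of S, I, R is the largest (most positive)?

largest component: R

t=0.000: state=(0.906, 0.094, 0.000)
step 1 (dt=0.02): k1=(-0.224, 0.168, 0.056), k2=(-0.228, 0.170, 0.058), k3=(-0.228, 0.170, 0.058), k4=(-0.231, 0.173, 0.059); state += dt/6·(k1+2k2+2k3+k4)
t=0.020: state=(0.901, 0.097, 0.001)
t=0.040: state=(0.897, 0.101, 0.002)
t=0.060: state=(0.892, 0.105, 0.004)
continuing one RK4 step at a time; state shown every 10 steps (Δt=0.2):
t=0.200: state=(0.854, 0.133, 0.014)
t=0.400: state=(0.786, 0.181, 0.032)
t=0.600: state=(0.704, 0.238, 0.057)
t=0.800: state=(0.611, 0.299, 0.090)
t=1.000: state=(0.514, 0.357, 0.129)
t=1.200: state=(0.420, 0.405, 0.175)
t=1.400: state=(0.336, 0.438, 0.226)
t=1.600: state=(0.266, 0.455, 0.280)
t=1.800: state=(0.209, 0.457, 0.335)
t=2.000: state=(0.165, 0.447, 0.389)
t=2.200: state=(0.131, 0.428, 0.442)
t=2.400: state=(0.105, 0.404, 0.492)
t=2.600: state=(0.085, 0.376, 0.538)
t=2.800: state=(0.071, 0.347, 0.582)
t=3.000: state=(0.059, 0.319, 0.622)
t=3.200: state=(0.050, 0.291, 0.659)
t=3.400: state=(0.044, 0.264, 0.692)
t=3.600: state=(0.038, 0.240, 0.722)
t=3.800: state=(0.034, 0.217, 0.750)
t=4.000: state=(0.030, 0.195, 0.774)
t=4.200: state=(0.028, 0.176, 0.797)
t=4.400: state=(0.025, 0.158, 0.817)
t=4.600: state=(0.023, 0.142, 0.835)
t=4.800: state=(0.022, 0.127, 0.851)
t=5.000: state=(0.020, 0.114, 0.865)
t=5.200: state=(0.019, 0.102, 0.878)
t=5.400: state=(0.018, 0.092, 0.890)
t=5.600: state=(0.017, 0.082, 0.901)
t=5.800: state=(0.017, 0.073, 0.910)
t=5.880: state=(0.016, 0.070, 0.913)
compare at T: S=0.016, I=0.070, R=0.913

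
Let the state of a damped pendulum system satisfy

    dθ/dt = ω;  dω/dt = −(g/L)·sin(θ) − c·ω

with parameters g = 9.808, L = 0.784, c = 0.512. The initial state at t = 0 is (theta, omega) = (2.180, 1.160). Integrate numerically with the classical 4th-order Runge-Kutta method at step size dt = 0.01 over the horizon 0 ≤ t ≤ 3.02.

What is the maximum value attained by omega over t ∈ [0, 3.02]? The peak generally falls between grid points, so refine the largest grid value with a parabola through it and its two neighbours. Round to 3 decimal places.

max omega = 4.387

t=0.000: state=(2.180, 1.160)
step 1 (dt=0.01): k1=(1.160, -10.854), k2=(1.106, -10.784), k3=(1.106, -10.786), k4=(1.052, -10.719); state += dt/6·(k1+2k2+2k3+k4)
t=0.010: state=(2.191, 1.052)
t=0.020: state=(2.201, 0.946)
t=0.030: state=(2.210, 0.840)
continuing one RK4 step at a time; state shown every 10 steps (Δt=0.1):
t=0.100: state=(2.244, 0.131)
t=0.200: state=(2.208, -0.836)
t=0.300: state=(2.076, -1.815)
t=0.400: state=(1.844, -2.846)
t=0.500: state=(1.506, -3.910)
t=0.600: state=(1.065, -4.878)
t=0.700: state=(0.541, -5.504)
t=0.800: state=(-0.016, -5.540)
t=0.900: state=(-0.544, -4.921)
t=1.000: state=(-0.985, -3.828)
t=1.100: state=(-1.303, -2.526)
t=1.200: state=(-1.489, -1.198)
t=1.300: state=(-1.545, 0.080)
t=1.400: state=(-1.475, 1.294)
t=1.500: state=(-1.288, 2.427)
t=1.600: state=(-0.995, 3.414)
t=1.700: state=(-0.615, 4.121)
t=1.800: state=(-0.185, 4.387)
t=1.900: state=(0.245, 4.127)
t=2.000: state=(0.625, 3.402)
t=2.100: state=(0.915, 2.378)
t=2.200: state=(1.096, 1.224)
t=2.300: state=(1.160, 0.056)
t=2.400: state=(1.109, -1.057)
t=2.500: state=(0.952, -2.053)
t=2.600: state=(0.705, -2.852)
t=2.700: state=(0.392, -3.346)
t=2.800: state=(0.049, -3.443)
t=2.900: state=(-0.283, -3.125)
t=3.000: state=(-0.564, -2.462)
t=3.020: state=(-0.612, -2.299)
largest grid value and its neighbours: omega(1.790)=4.38384, omega(1.800)=4.38711, omega(1.810)=4.38498
parabola through these three points peaks at t≈1.801 with omega≈4.38714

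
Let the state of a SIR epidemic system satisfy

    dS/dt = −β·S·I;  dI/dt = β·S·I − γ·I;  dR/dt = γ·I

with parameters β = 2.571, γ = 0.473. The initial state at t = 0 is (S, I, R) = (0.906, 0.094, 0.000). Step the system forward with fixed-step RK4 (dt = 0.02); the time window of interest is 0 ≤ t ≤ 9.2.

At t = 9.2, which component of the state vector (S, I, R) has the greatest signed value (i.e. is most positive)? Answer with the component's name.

largest component: R

t=0.000: state=(0.906, 0.094, 0.000)
step 1 (dt=0.02): k1=(-0.219, 0.174, 0.044), k2=(-0.222, 0.177, 0.045), k3=(-0.223, 0.177, 0.045), k4=(-0.226, 0.180, 0.046); state += dt/6·(k1+2k2+2k3+k4)
t=0.020: state=(0.902, 0.098, 0.001)
t=0.040: state=(0.897, 0.101, 0.002)
t=0.060: state=(0.892, 0.105, 0.003)
continuing one RK4 step at a time; state shown every 25 steps (Δt=0.5):
t=0.500: state=(0.748, 0.217, 0.035)
t=1.000: state=(0.508, 0.386, 0.107)
t=1.500: state=(0.284, 0.503, 0.214)
t=2.000: state=(0.146, 0.518, 0.336)
t=2.500: state=(0.077, 0.469, 0.454)
t=3.000: state=(0.044, 0.399, 0.557)
t=3.500: state=(0.028, 0.330, 0.643)
t=4.000: state=(0.019, 0.268, 0.713)
t=4.500: state=(0.014, 0.216, 0.770)
t=5.000: state=(0.011, 0.173, 0.816)
t=5.500: state=(0.009, 0.138, 0.853)
t=6.000: state=(0.007, 0.110, 0.882)
t=6.500: state=(0.007, 0.088, 0.905)
t=7.000: state=(0.006, 0.070, 0.924)
t=7.500: state=(0.006, 0.056, 0.939)
t=8.000: state=(0.005, 0.044, 0.951)
t=8.500: state=(0.005, 0.035, 0.960)
t=9.000: state=(0.005, 0.028, 0.967)
t=9.200: state=(0.005, 0.025, 0.970)
compare at T: S=0.005, I=0.025, R=0.970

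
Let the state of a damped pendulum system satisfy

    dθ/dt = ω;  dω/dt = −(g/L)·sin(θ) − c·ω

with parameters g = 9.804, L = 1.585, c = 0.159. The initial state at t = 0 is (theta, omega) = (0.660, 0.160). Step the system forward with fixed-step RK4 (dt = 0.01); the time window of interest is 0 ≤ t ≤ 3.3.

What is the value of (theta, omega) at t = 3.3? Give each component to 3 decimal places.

t=0.000: state=(0.660, 0.160)
step 1 (dt=0.01): k1=(0.160, -3.818), k2=(0.141, -3.819), k3=(0.141, -3.818), k4=(0.122, -3.819); state += dt/6·(k1+2k2+2k3+k4)
t=0.010: state=(0.661, 0.122)
t=0.020: state=(0.662, 0.084)
t=0.030: state=(0.663, 0.045)
continuing one RK4 step at a time; state shown every 20 steps (Δt=0.2):
t=0.200: state=(0.617, -0.582)
t=0.400: state=(0.436, -1.185)
t=0.600: state=(0.161, -1.511)
t=0.800: state=(-0.143, -1.473)
t=1.000: state=(-0.405, -1.089)
t=1.200: state=(-0.564, -0.478)
t=1.400: state=(-0.590, 0.214)
t=1.600: state=(-0.483, 0.840)
t=1.800: state=(-0.268, 1.266)
t=2.000: state=(0.003, 1.389)
t=2.200: state=(0.265, 1.178)
t=2.400: state=(0.457, 0.702)
t=2.600: state=(0.537, 0.089)
t=2.800: state=(0.492, -0.524)
t=3.000: state=(0.336, -1.005)
t=3.200: state=(0.106, -1.244)
t=3.300: state=(-0.019, -1.251)

(theta, omega) = (-0.019, -1.251)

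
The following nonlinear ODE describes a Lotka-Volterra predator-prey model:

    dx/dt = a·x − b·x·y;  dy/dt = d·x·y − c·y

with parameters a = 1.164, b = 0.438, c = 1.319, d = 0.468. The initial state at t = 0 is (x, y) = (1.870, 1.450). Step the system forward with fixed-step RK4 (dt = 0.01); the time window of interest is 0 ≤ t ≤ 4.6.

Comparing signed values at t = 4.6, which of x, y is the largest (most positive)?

largest component: y

t=0.000: state=(1.870, 1.450)
step 1 (dt=0.01): k1=(0.989, -0.644), k2=(0.994, -0.639), k3=(0.994, -0.639), k4=(1.000, -0.634); state += dt/6·(k1+2k2+2k3+k4)
t=0.010: state=(1.880, 1.444)
t=0.020: state=(1.890, 1.437)
t=0.030: state=(1.900, 1.431)
continuing one RK4 step at a time; state shown every 20 steps (Δt=0.2):
t=0.200: state=(2.089, 1.340)
t=0.400: state=(2.353, 1.267)
t=0.600: state=(2.663, 1.230)
t=0.800: state=(3.018, 1.232)
t=1.000: state=(3.414, 1.279)
t=1.200: state=(3.837, 1.379)
t=1.400: state=(4.263, 1.547)
t=1.600: state=(4.649, 1.804)
t=1.800: state=(4.934, 2.173)
t=2.000: state=(5.042, 2.667)
t=2.200: state=(4.910, 3.270)
t=2.400: state=(4.524, 3.913)
t=2.600: state=(3.950, 4.473)
t=2.800: state=(3.311, 4.827)
t=3.000: state=(2.723, 4.914)
t=3.200: state=(2.246, 4.758)
t=3.400: state=(1.894, 4.432)
t=3.600: state=(1.650, 4.015)
t=3.800: state=(1.494, 3.571)
t=4.000: state=(1.406, 3.140)
t=4.200: state=(1.371, 2.746)
t=4.400: state=(1.382, 2.398)
t=4.600: state=(1.433, 2.101)
compare at T: x=1.433, y=2.101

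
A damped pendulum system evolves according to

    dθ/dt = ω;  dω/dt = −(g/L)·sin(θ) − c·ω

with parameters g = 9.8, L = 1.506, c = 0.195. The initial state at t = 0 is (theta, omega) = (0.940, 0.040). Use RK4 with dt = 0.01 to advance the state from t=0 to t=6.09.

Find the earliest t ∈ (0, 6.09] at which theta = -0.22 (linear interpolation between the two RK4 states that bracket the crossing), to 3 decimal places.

t = 0.780

t=0.000: state=(0.940, 0.040)
step 1 (dt=0.01): k1=(0.040, -5.263), k2=(0.014, -5.258), k3=(0.014, -5.258), k4=(-0.013, -5.253); state += dt/6·(k1+2k2+2k3+k4)
t=0.010: state=(0.940, -0.013)
t=0.020: state=(0.940, -0.065)
t=0.030: state=(0.939, -0.117)
continuing one RK4 step at a time; state shown every 20 steps (Δt=0.2):
t=0.200: state=(0.845, -0.968)
t=0.400: state=(0.566, -1.768)
t=0.600: state=(0.165, -2.161)
t=0.770: state=(-0.200, -2.069)
next step: t=0.780: state=(-0.221, -2.051) — theta has crossed -0.22
linear interpolation between t=0.770 (-0.19998) and t=0.780 (-0.22058) → t≈0.780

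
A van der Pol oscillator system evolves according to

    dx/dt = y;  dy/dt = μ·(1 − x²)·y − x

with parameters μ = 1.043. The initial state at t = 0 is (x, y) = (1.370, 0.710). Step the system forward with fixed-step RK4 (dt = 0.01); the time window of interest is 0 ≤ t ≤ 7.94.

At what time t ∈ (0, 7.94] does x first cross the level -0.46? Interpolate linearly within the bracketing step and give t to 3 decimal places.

t=0.000: state=(1.370, 0.710)
step 1 (dt=0.01): k1=(0.710, -2.019), k2=(0.700, -2.021), k3=(0.700, -2.021), k4=(0.690, -2.022); state += dt/6·(k1+2k2+2k3+k4)
t=0.010: state=(1.377, 0.690)
t=0.020: state=(1.384, 0.670)
t=0.030: state=(1.390, 0.649)
continuing one RK4 step at a time; state shown every 50 steps (Δt=0.5):
t=0.500: state=(1.492, -0.157)
t=1.000: state=(1.279, -0.655)
t=1.500: state=(0.840, -1.131)
t=2.000: state=(0.088, -1.959)
t=2.240: state=(-0.442, -2.441)
next step: t=2.250: state=(-0.467, -2.457) — x has crossed -0.46
linear interpolation between t=2.240 (-0.44225) and t=2.250 (-0.46674) → t≈2.247

t = 2.247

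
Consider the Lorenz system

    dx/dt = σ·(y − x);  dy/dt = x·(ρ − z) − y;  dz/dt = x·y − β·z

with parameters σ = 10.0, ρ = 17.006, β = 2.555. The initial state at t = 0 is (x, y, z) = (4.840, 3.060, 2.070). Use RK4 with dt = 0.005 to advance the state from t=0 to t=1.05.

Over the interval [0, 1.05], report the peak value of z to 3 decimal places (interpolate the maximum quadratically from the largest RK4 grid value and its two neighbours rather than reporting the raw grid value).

t=0.000: state=(4.840, 3.060, 2.070)
step 1 (dt=0.005): k1=(-17.800, 69.230, 9.522), k2=(-15.624, 68.278, 10.155), k3=(-15.702, 68.354, 10.157), k4=(-13.597, 67.474, 10.779); state += dt/6·(k1+2k2+2k3+k4)
t=0.005: state=(4.762, 3.402, 2.121)
t=0.010: state=(4.704, 3.735, 2.178)
t=0.015: state=(4.664, 4.062, 2.241)
continuing one RK4 step at a time; state shown every 10 steps (Δt=0.05):
t=0.050: state=(4.832, 6.258, 2.864)
t=0.100: state=(6.067, 9.455, 4.525)
t=0.150: state=(8.110, 12.759, 7.704)
t=0.200: state=(10.514, 15.181, 13.001)
t=0.250: state=(12.383, 14.748, 19.733)
t=0.300: state=(12.520, 10.543, 24.995)
t=0.350: state=(10.532, 4.939, 26.223)
t=0.400: state=(7.411, 0.990, 24.273)
t=0.450: state=(4.453, -0.758, 21.367)
t=0.500: state=(2.279, -1.219, 18.646)
t=0.550: state=(0.899, -1.205, 16.322)
t=0.600: state=(0.091, -1.115, 14.340)
t=0.650: state=(-0.375, -1.092, 12.629)
t=0.700: state=(-0.671, -1.174, 11.143)
t=0.750: state=(-0.907, -1.370, 9.854)
t=0.800: state=(-1.153, -1.692, 8.746)
t=0.850: state=(-1.460, -2.165, 7.815)
t=0.900: state=(-1.873, -2.836, 7.073)
t=0.950: state=(-2.441, -3.767, 6.558)
t=1.000: state=(-3.220, -5.036, 6.355)
t=1.050: state=(-4.277, -6.709, 6.626)
largest grid value and its neighbours: z(0.335)=26.28890, z(0.340)=26.30378, z(0.345)=26.28101
parabola through these three points peaks at t≈0.339 with z≈26.30399

max z = 26.304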